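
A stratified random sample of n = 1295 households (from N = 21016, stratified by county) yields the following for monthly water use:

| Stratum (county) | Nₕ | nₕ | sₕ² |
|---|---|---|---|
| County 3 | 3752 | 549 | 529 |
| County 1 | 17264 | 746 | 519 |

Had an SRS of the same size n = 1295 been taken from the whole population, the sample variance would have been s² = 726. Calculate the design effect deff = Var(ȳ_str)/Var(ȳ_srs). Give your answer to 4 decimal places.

0.9037

Var(ȳ_str) = Σ Wₕ²(1−fₕ)sₕ²/nₕ with Wₕ = Nₕ/21016:
  County 3: (3752/21016)²·(1−549/3752)·529/549 = 0.026218206
  County 1: (17264/21016)²·(1−746/17264)·519/746 = 0.44918713
  → Var(ȳ_str) = 0.47540534.
Var(ȳ_srs) = (1 − 1295/21016)·726/1295 = 0.52607265.
deff = 0.47540534 / 0.52607265 = 0.9037.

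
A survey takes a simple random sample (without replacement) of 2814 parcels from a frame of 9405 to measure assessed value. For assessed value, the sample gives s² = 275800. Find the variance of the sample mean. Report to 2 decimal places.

Under SRS without replacement, Var(ȳ) = (1 − f)·s²/n with f = n/N = 2814/9405 = 0.29920255.
Var(ȳ) = (1 − 0.29920255)·275800/2814 = 0.70079745·98.00995 = 68.685123.

68.69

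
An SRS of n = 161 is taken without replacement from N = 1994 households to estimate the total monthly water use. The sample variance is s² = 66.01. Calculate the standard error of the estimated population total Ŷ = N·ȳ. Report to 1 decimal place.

1224.2

Var(Ŷ) = N²·Var(ȳ) = N²·(1 − n/N)·s²/n.
f = 161/1994 = 0.08074223; Var(ȳ) = 0.91925777·66.01/161 = 0.37689569.
Var(Ŷ) = 1994² · 0.37689569 = 1.4985508 × 10^6.
SE(Ŷ) = √(1.4985508 × 10^6) = 1224.2.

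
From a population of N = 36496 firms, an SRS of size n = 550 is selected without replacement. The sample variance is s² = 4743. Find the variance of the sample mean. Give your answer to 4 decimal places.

8.4937

Under SRS without replacement, Var(ȳ) = (1 − f)·s²/n with f = n/N = 550/36496 = 0.01507014.
Var(ȳ) = (1 − 0.01507014)·4743/550 = 0.98492986·8.6236364 = 8.4936769.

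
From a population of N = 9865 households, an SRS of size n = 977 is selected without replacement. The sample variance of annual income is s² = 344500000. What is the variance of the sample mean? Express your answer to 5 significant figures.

Under SRS without replacement, Var(ȳ) = (1 − f)·s²/n with f = n/N = 977/9865 = 0.09903700.
Var(ȳ) = (1 − 0.09903700)·344500000/977 = 0.90096300·352610.03 = 317688.59.

317690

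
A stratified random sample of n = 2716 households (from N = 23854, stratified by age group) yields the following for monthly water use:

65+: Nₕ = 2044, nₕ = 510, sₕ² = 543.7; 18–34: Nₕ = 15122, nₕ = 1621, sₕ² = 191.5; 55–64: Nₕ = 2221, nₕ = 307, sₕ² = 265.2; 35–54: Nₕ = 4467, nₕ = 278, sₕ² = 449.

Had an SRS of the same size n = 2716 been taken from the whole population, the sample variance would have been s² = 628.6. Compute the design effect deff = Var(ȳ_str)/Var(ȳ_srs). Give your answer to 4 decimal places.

Var(ȳ_str) = Σ Wₕ²(1−fₕ)sₕ²/nₕ with Wₕ = Nₕ/23854:
  65+: (2044/23854)²·(1−510/2044)·543.7/510 = 0.005874528
  18–34: (15122/23854)²·(1−1621/15122)·191.5/1621 = 0.042387568
  55–64: (2221/23854)²·(1−307/2221)·265.2/307 = 0.0064536173
  35–54: (4467/23854)²·(1−278/4467)·449/278 = 0.053113562
  → Var(ȳ_str) = 0.10782928.
Var(ȳ_srs) = (1 − 2716/23854)·628.6/2716 = 0.20509132.
deff = 0.10782928 / 0.20509132 = 0.5258.

0.5258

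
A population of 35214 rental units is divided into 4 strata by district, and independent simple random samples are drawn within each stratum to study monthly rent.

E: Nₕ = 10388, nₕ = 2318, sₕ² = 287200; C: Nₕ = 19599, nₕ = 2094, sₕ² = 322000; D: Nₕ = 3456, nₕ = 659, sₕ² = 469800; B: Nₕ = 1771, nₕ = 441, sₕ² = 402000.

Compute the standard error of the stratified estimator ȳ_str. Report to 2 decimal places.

7.63

Var(ȳ_str) = Σₕ Wₕ²(1 − fₕ)sₕ²/nₕ with Wₕ = Nₕ/N, N = 35214.
E: Wₕ = 0.29499631; term = 0.29499631²·(1 − 0.22314209)·287200/2318 = 8.3761753.
C: Wₕ = 0.55656841; term = 0.55656841²·(1 − 0.10684219)·322000/2094 = 42.544606.
D: Wₕ = 0.09814278; term = 0.09814278²·(1 − 0.19068287)·469800/659 = 5.5572902.
B: Wₕ = 0.05029250; term = 0.05029250²·(1 − 0.24901186)·402000/441 = 1.7315177.
Sum = 58.209589.
SE = √(58.209589) = 7.63.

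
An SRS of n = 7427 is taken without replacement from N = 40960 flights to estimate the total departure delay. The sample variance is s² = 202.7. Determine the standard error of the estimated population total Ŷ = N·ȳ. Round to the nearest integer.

6123

Var(Ŷ) = N²·Var(ȳ) = N²·(1 − n/N)·s²/n.
f = 7427/40960 = 0.18132324; Var(ȳ) = 0.81867676·202.7/7427 = 0.022343581.
Var(Ŷ) = 40960² · 0.022343581 = 3.7486308 × 10^7.
SE(Ŷ) = √(3.7486308 × 10^7) = 6123.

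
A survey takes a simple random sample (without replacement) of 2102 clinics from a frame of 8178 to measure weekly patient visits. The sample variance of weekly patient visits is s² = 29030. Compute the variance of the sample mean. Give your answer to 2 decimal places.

Under SRS without replacement, Var(ȳ) = (1 − f)·s²/n with f = n/N = 2102/8178 = 0.25703106.
Var(ȳ) = (1 − 0.25703106)·29030/2102 = 0.74296894·13.810657 = 10.260889.

10.26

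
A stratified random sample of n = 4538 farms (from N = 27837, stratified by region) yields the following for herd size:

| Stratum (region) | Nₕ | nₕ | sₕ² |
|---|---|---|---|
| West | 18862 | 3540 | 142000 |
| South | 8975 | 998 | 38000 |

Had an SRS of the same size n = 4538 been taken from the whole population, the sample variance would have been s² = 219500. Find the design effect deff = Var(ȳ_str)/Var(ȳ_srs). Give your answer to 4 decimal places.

0.4564

Var(ȳ_str) = Σ Wₕ²(1−fₕ)sₕ²/nₕ with Wₕ = Nₕ/27837:
  West: (18862/27837)²·(1−3540/18862)·142000/3540 = 14.960407
  South: (8975/27837)²·(1−998/8975)·38000/998 = 3.5178899
  → Var(ȳ_str) = 18.478297.
Var(ȳ_srs) = (1 − 4538/27837)·219500/4538 = 40.484137.
deff = 18.478297 / 40.484137 = 0.4564.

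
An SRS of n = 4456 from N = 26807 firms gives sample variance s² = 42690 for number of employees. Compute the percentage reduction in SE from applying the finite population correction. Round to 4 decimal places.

f = n/N = 4456/26807 = 0.16622524.
SE_no-fpc = √(s²/n) = 3.0952126; SE_fpc = √((1−f)s²/n) = 2.8262779.
Ratio = √(1−f) = 0.91311268. Reduction = 100·(1 − 0.91311268) = 8.6887%.

8.6887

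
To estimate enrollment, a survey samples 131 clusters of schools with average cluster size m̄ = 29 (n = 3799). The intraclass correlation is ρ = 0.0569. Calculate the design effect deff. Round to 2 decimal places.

2.59

deff = 1 + (29 − 1)·0.0569 = 1 + 1.5932 = 2.5932.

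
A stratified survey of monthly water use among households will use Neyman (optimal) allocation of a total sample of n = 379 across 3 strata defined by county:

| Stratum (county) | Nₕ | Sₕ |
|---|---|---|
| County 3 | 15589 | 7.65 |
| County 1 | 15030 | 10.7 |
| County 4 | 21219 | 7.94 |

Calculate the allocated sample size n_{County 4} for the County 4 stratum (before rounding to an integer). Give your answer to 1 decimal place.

142.4

Neyman allocation: nₕ = n·NₕSₕ / Σⱼ NⱼSⱼ.
Σ NⱼSⱼ = 15589·7.65 + 15030·10.7 + 21219·7.94 = 448555.71.
n_{County 4} = 379·21219·7.94 / 448555.71 = 142.4.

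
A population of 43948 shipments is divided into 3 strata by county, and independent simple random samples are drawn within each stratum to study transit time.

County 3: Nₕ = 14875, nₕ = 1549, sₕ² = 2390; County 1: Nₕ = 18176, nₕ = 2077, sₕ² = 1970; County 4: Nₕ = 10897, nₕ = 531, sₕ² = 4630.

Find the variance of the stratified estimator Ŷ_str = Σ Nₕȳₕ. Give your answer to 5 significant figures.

1.5683 × 10^9

Var(Ŷ_str) = Σₕ Nₕ²(1 − fₕ)sₕ²/nₕ.
County 3: 14875²·(1 − 1549/14875)·2390/1549 = 3.0584633 × 10^8.
County 1: 18176²·(1 − 2077/18176)·1970/2077 = 2.7754087 × 10^8.
County 4: 10897²·(1 − 531/10897)·4630/531 = 9.8492832 × 10^8.
Sum = 1.5683155 × 10^9.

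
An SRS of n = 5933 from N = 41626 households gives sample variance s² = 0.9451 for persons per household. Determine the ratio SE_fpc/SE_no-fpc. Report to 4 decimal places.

f = n/N = 5933/41626 = 0.14253111.
SE_no-fpc = √(s²/n) = 0.012621231; SE_fpc = √((1−f)s²/n) = 0.011687211.
Ratio = √(1−f) = 0.92599616.

0.9260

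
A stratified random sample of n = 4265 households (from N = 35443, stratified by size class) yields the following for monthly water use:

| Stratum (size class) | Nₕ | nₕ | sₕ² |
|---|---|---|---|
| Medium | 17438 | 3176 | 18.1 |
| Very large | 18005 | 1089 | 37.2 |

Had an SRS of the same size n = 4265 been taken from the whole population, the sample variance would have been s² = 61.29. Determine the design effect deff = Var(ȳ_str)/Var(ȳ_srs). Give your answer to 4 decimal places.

Var(ȳ_str) = Σ Wₕ²(1−fₕ)sₕ²/nₕ with Wₕ = Nₕ/35443:
  Medium: (17438/35443)²·(1−3176/17438)·18.1/3176 = 0.0011282731
  Very large: (18005/35443)²·(1−1089/18005)·37.2/1089 = 0.0082821847
  → Var(ȳ_str) = 0.0094104578.
Var(ȳ_srs) = (1 − 4265/35443)·61.29/4265 = 0.012641202.
deff = 0.0094104578 / 0.012641202 = 0.7444.

0.7444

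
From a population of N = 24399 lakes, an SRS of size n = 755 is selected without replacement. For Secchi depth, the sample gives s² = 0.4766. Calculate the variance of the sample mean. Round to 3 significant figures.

Under SRS without replacement, Var(ȳ) = (1 − f)·s²/n with f = n/N = 755/24399 = 0.03094389.
Var(ȳ) = (1 − 0.03094389)·0.4766/755 = 0.96905611·6.3125828 × 10^-4 = 6.1172469 × 10^-4.

6.12 × 10^-4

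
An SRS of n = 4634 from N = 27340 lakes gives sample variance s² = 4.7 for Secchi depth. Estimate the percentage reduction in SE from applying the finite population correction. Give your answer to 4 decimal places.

f = n/N = 4634/27340 = 0.16949525.
SE_no-fpc = √(s²/n) = 0.031847175; SE_fpc = √((1−f)s²/n) = 0.029022978.
Ratio = √(1−f) = 0.91132034. Reduction = 100·(1 − 0.91132034) = 8.8680%.

8.8680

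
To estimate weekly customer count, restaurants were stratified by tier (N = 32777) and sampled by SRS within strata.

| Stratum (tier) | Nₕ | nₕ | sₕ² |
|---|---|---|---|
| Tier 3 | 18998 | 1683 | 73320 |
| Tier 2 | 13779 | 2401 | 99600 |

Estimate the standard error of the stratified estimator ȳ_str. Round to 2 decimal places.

4.40

Var(ȳ_str) = Σₕ Wₕ²(1 − fₕ)sₕ²/nₕ with Wₕ = Nₕ/N, N = 32777.
Tier 3: Wₕ = 0.57961375; term = 0.57961375²·(1 − 0.08858827)·73320/1683 = 13.339216.
Tier 2: Wₕ = 0.42038625; term = 0.42038625²·(1 − 0.17425067)·99600/2401 = 6.0535817.
Sum = 19.392798.
SE = √(19.392798) = 4.40.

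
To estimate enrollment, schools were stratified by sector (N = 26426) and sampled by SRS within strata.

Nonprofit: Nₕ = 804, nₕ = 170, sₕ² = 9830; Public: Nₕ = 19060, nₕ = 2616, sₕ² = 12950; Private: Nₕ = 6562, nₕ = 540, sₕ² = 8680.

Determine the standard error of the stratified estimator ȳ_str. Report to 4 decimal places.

Var(ȳ_str) = Σₕ Wₕ²(1 − fₕ)sₕ²/nₕ with Wₕ = Nₕ/N, N = 26426.
Nonprofit: Wₕ = 0.03042458; term = 0.03042458²·(1 − 0.21144279)·9830/170 = 0.042207249.
Public: Wₕ = 0.72125937; term = 0.72125937²·(1 − 0.13725079)·12950/2616 = 2.2217722.
Private: Wₕ = 0.24831605; term = 0.24831605²·(1 − 0.08229198)·8680/540 = 0.90957828.
Sum = 3.1735577.
SE = √(3.1735577) = 1.7814.

1.7814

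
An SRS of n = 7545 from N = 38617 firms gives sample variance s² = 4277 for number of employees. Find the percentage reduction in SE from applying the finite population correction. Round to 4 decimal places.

10.2994

f = n/N = 7545/38617 = 0.19538027.
SE_no-fpc = √(s²/n) = 0.75290469; SE_fpc = √((1−f)s²/n) = 0.67536001.
Ratio = √(1−f) = 0.89700598. Reduction = 100·(1 − 0.89700598) = 10.2994%.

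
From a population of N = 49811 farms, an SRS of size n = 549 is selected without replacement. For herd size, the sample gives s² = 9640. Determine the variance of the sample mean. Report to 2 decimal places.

17.37

Under SRS without replacement, Var(ȳ) = (1 − f)·s²/n with f = n/N = 549/49811 = 0.01102166.
Var(ȳ) = (1 − 0.01102166)·9640/549 = 0.98897834·17.559199 = 17.365667.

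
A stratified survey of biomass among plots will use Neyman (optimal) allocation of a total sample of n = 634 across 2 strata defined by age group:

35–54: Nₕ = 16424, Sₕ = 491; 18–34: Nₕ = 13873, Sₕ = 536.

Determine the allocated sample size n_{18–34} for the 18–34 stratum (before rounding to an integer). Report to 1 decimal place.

Neyman allocation: nₕ = n·NₕSₕ / Σⱼ NⱼSⱼ.
Σ NⱼSⱼ = 16424·491 + 13873·536 = 1.5500112 × 10^7.
n_{18–34} = 634·13873·536 / (1.5500112 × 10^7) = 304.2.

304.2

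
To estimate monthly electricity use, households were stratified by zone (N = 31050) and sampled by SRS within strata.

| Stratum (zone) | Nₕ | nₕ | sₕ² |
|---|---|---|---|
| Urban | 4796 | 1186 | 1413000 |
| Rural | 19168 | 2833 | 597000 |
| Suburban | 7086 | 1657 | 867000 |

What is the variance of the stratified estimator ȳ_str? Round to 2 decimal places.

Var(ȳ_str) = Σₕ Wₕ²(1 − fₕ)sₕ²/nₕ with Wₕ = Nₕ/N, N = 31050.
Urban: Wₕ = 0.15446055; term = 0.15446055²·(1 − 0.24728941)·1413000/1186 = 21.395411.
Rural: Wₕ = 0.61732689; term = 0.61732689²·(1 − 0.14779841)·597000/2833 = 68.438501.
Suburban: Wₕ = 0.22821256; term = 0.22821256²·(1 − 0.23384138)·867000/1657 = 20.878263.
Sum = 110.71218.

110.71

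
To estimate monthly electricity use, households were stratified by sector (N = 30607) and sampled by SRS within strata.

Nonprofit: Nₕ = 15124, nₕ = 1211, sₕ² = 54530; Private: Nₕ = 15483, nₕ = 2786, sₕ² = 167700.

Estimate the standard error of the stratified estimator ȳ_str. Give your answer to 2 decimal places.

4.77

Var(ȳ_str) = Σₕ Wₕ²(1 − fₕ)sₕ²/nₕ with Wₕ = Nₕ/N, N = 30607.
Nonprofit: Wₕ = 0.49413533; term = 0.49413533²·(1 − 0.08007141)·54530/1211 = 10.114334.
Private: Wₕ = 0.50586467; term = 0.50586467²·(1 − 0.17993929)·167700/2786 = 12.631841.
Sum = 22.746175.
SE = √(22.746175) = 4.77.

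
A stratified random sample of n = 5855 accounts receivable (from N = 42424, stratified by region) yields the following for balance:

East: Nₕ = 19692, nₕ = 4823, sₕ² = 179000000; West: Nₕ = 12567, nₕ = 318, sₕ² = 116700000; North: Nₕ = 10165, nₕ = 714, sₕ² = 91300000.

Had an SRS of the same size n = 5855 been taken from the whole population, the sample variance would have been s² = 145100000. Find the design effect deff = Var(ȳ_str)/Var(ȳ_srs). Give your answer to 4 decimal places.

Var(ȳ_str) = Σ Wₕ²(1−fₕ)sₕ²/nₕ with Wₕ = Nₕ/42424:
  East: (19692/42424)²·(1−4823/19692)·179000000/4823 = 6037.8752
  West: (12567/42424)²·(1−318/12567)·116700000/318 = 31387.213
  North: (10165/42424)²·(1−714/10165)·91300000/714 = 6825.5002
  → Var(ȳ_str) = 44250.588.
Var(ȳ_srs) = (1 − 5855/42424)·145100000/5855 = 21362.004.
deff = 44250.588 / 21362.004 = 2.0715.

2.0715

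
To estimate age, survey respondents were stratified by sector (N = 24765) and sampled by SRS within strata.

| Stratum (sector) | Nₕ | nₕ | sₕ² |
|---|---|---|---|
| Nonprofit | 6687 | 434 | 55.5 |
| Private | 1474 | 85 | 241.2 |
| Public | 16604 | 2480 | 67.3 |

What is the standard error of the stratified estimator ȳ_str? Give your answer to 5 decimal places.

0.16902

Var(ȳ_str) = Σₕ Wₕ²(1 − fₕ)sₕ²/nₕ with Wₕ = Nₕ/N, N = 24765.
Nonprofit: Wₕ = 0.27001817; term = 0.27001817²·(1 − 0.06490205)·55.5/434 = 0.0087185917.
Private: Wₕ = 0.05951948; term = 0.05951948²·(1 − 0.05766621)·241.2/85 = 0.0094728671.
Public: Wₕ = 0.67046235; term = 0.67046235²·(1 − 0.14936160)·67.3/2480 = 0.01037665.
Sum = 0.028568109.
SE = √(0.028568109) = 0.16902.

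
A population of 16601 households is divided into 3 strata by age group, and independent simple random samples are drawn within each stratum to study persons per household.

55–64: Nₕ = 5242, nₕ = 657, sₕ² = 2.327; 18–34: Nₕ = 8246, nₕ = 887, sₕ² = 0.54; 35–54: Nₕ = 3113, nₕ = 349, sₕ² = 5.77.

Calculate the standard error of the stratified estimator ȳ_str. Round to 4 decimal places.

Var(ȳ_str) = Σₕ Wₕ²(1 − fₕ)sₕ²/nₕ with Wₕ = Nₕ/N, N = 16601.
55–64: Wₕ = 0.31576411; term = 0.31576411²·(1 − 0.12533384)·2.327/657 = 3.0888646 × 10^-4.
18–34: Wₕ = 0.49671707; term = 0.49671707²·(1 − 0.10756731)·0.54/887 = 1.3404906 × 10^-4.
35–54: Wₕ = 0.18751882; term = 0.18751882²·(1 − 0.11211050)·5.77/349 = 5.1617747 × 10^-4.
Sum = 9.5911299 × 10^-4.
SE = √(9.5911299 × 10^-4) = 0.0310.

0.0310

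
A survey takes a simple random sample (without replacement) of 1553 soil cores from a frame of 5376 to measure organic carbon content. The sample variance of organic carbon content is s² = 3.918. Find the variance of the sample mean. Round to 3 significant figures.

0.00179

Under SRS without replacement, Var(ȳ) = (1 − f)·s²/n with f = n/N = 1553/5376 = 0.28887649.
Var(ȳ) = (1 − 0.28887649)·3.918/1553 = 0.71112351·0.002522859 = 0.0017940643.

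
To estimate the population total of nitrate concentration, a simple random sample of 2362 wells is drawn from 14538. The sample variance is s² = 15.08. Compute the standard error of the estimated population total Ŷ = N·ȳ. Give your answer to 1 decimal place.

1063.1

Var(Ŷ) = N²·Var(ȳ) = N²·(1 − n/N)·s²/n.
f = 2362/14538 = 0.16247077; Var(ȳ) = 0.83752923·15.08/2362 = 0.0053471384.
Var(Ŷ) = 14538² · 0.0053471384 = 1.1301361 × 10^6.
SE(Ŷ) = √(1.1301361 × 10^6) = 1063.1.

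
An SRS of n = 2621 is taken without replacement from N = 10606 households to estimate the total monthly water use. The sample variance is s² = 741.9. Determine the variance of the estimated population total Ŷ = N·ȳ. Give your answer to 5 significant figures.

Var(Ŷ) = N²·Var(ȳ) = N²·(1 − n/N)·s²/n.
f = 2621/10606 = 0.24712427; Var(ȳ) = 0.75287573·741.9/2621 = 0.21310893.
Var(Ŷ) = 10606² · 0.21310893 = 2.3972035 × 10^7.

2.3972 × 10^7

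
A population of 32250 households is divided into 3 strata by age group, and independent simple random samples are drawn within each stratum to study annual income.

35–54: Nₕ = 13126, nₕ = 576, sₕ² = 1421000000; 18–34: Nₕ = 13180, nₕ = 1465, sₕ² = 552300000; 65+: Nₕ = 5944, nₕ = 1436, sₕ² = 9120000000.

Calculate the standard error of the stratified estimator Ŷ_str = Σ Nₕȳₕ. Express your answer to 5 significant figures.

Var(Ŷ_str) = Σₕ Nₕ²(1 − fₕ)sₕ²/nₕ.
35–54: 13126²·(1 − 576/13126)·1421000000/576 = 4.0639441 × 10^14.
18–34: 13180²·(1 − 1465/13180)·552300000/1465 = 5.8209668 × 10^13.
65+: 5944²·(1 − 1436/5944)·9120000000/1436 = 1.7017788 × 10^14.
Sum = 6.3478196 × 10^14.
SE = √(6.3478196 × 10^14) = 2.5195 × 10^7.

2.5195 × 10^7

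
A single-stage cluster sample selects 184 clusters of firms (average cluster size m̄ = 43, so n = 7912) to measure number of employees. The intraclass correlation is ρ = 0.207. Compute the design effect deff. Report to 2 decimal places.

9.69

deff = 1 + (43 − 1)·0.207 = 1 + 8.694 = 9.694.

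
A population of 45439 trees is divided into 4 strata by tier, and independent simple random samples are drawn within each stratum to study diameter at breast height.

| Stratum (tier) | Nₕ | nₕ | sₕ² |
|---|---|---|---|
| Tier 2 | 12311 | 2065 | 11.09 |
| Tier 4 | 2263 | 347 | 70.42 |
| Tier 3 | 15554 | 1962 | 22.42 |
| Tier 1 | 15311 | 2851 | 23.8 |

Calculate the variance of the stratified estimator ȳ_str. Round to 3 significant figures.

Var(ȳ_str) = Σₕ Wₕ²(1 − fₕ)sₕ²/nₕ with Wₕ = Nₕ/N, N = 45439.
Tier 2: Wₕ = 0.27093466; term = 0.27093466²·(1 − 0.16773617)·11.09/2065 = 3.2809653 × 10^-4.
Tier 4: Wₕ = 0.04980303; term = 0.04980303²·(1 − 0.15333628)·70.42/347 = 4.2617608 × 10^-4.
Tier 3: Wₕ = 0.34230507; term = 0.34230507²·(1 − 0.12614119)·22.42/1962 = 0.0011700503.
Tier 1: Wₕ = 0.33695724; term = 0.33695724²·(1 − 0.18620600)·23.8/2851 = 7.7133637 × 10^-4.
Sum = 0.0026956593.

0.00270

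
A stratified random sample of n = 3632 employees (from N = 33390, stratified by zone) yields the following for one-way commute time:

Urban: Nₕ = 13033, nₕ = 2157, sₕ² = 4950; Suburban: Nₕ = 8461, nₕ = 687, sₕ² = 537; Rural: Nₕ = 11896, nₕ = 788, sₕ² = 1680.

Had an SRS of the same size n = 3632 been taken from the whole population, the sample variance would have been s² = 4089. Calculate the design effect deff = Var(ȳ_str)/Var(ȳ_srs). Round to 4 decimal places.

Var(ȳ_str) = Σ Wₕ²(1−fₕ)sₕ²/nₕ with Wₕ = Nₕ/33390:
  Urban: (13033/33390)²·(1−2157/13033)·4950/2157 = 0.29176676
  Suburban: (8461/33390)²·(1−687/8461)·537/687 = 0.046115927
  Rural: (11896/33390)²·(1−788/11896)·1680/788 = 0.25268942
  → Var(ȳ_str) = 0.59057211.
Var(ȳ_srs) = (1 − 3632/33390)·4089/3632 = 1.0033642.
deff = 0.59057211 / 1.0033642 = 0.5886.

0.5886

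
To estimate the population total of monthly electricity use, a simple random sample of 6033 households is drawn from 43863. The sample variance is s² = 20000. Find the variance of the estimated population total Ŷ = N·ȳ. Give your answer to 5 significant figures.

5.5009 × 10^9

Var(Ŷ) = N²·Var(ȳ) = N²·(1 − n/N)·s²/n.
f = 6033/43863 = 0.13754189; Var(ȳ) = 0.86245811·20000/6033 = 2.8591351.
Var(Ŷ) = 43863² · 2.8591351 = 5.5008695 × 10^9.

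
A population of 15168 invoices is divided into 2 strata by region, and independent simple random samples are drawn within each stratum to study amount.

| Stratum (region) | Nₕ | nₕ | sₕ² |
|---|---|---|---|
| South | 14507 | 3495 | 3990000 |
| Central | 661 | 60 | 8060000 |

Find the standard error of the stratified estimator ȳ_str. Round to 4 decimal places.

Var(ȳ_str) = Σₕ Wₕ²(1 − fₕ)sₕ²/nₕ with Wₕ = Nₕ/N, N = 15168.
South: Wₕ = 0.95642141; term = 0.95642141²·(1 − 0.24091818)·3990000/3495 = 792.70736.
Central: Wₕ = 0.04357859; term = 0.04357859²·(1 − 0.09077156)·8060000/60 = 231.95465.
Sum = 1024.662.
SE = √(1024.662) = 32.0103.

32.0103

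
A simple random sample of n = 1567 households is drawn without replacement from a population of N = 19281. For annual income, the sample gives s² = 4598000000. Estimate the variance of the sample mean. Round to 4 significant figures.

Under SRS without replacement, Var(ȳ) = (1 − f)·s²/n with f = n/N = 1567/19281 = 0.08127172.
Var(ȳ) = (1 − 0.08127172)·4598000000/1567 = 0.91872828·2.9342693 × 10^6 = 2.6957962 × 10^6.

2.696 × 10^6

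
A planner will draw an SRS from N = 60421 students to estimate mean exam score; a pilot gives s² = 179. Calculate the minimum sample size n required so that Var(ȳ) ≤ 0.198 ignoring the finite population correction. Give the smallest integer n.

905

Without fpc, n₀ = s²/D = 179/0.198 = 904.0404.
Rounding up, n = 905.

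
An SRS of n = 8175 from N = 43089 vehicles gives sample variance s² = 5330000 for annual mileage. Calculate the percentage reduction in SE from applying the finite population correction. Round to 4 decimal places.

f = n/N = 8175/43089 = 0.18972360.
SE_no-fpc = √(s²/n) = 25.534051; SE_fpc = √((1−f)s²/n) = 22.984567.
Ratio = √(1−f) = 0.90015355. Reduction = 100·(1 − 0.90015355) = 9.9846%.

9.9846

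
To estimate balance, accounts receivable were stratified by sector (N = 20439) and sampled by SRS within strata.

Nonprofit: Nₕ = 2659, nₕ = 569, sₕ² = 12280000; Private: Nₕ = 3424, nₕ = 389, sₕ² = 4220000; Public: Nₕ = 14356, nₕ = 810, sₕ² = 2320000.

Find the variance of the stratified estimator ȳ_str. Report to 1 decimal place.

Var(ȳ_str) = Σₕ Wₕ²(1 − fₕ)sₕ²/nₕ with Wₕ = Nₕ/N, N = 20439.
Nonprofit: Wₕ = 0.13009443; term = 0.13009443²·(1 − 0.21399022)·12280000/569 = 287.09884.
Private: Wₕ = 0.16752287; term = 0.16752287²·(1 − 0.11360981)·4220000/389 = 269.85845.
Public: Wₕ = 0.70238270; term = 0.70238270²·(1 − 0.05642240)·2320000/810 = 1333.301.
Sum = 1890.2583.

1890.3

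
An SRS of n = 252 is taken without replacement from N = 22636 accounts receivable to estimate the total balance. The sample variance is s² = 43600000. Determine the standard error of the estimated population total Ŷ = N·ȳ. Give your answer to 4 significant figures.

Var(Ŷ) = N²·Var(ȳ) = N²·(1 − n/N)·s²/n.
f = 252/22636 = 0.01113271; Var(ȳ) = 0.98886729·43600000/252 = 171089.74.
Var(Ŷ) = 22636² · 171089.74 = 8.7664415 × 10^13.
SE(Ŷ) = √(8.7664415 × 10^13) = 9.363 × 10^6.

9.363 × 10^6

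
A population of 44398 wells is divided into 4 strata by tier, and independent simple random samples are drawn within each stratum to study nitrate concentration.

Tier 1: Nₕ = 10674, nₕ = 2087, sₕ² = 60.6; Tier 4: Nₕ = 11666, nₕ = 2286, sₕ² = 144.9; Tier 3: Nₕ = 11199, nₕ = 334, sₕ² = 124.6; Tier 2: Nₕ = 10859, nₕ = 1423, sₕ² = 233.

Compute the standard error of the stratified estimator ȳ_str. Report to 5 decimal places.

0.19081

Var(ȳ_str) = Σₕ Wₕ²(1 − fₕ)sₕ²/nₕ with Wₕ = Nₕ/N, N = 44398.
Tier 1: Wₕ = 0.24041623; term = 0.24041623²·(1 − 0.19552183)·60.6/2087 = 0.0013501811.
Tier 4: Wₕ = 0.26275958; term = 0.26275958²·(1 − 0.19595405)·144.9/2286 = 0.0035187641.
Tier 3: Wₕ = 0.25224109; term = 0.25224109²·(1 − 0.02982409)·124.6/334 = 0.023027868.
Tier 2: Wₕ = 0.24458309; term = 0.24458309²·(1 − 0.13104337)·233/1423 = 0.008511419.
Sum = 0.036408232.
SE = √(0.036408232) = 0.19081.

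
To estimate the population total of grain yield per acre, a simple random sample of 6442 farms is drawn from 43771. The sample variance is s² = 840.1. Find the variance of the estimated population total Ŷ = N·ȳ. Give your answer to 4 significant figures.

Var(Ŷ) = N²·Var(ȳ) = N²·(1 − n/N)·s²/n.
f = 6442/43771 = 0.14717507; Var(ȳ) = 0.85282493·840.1/6442 = 0.11121674.
Var(Ŷ) = 43771² · 0.11121674 = 2.130802 × 10^8.

2.131 × 10^8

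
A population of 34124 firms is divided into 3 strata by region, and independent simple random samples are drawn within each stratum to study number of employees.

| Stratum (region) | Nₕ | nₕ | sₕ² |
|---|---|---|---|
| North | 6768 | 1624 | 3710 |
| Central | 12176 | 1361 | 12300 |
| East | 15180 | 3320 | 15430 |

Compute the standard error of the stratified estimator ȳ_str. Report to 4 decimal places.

1.3449

Var(ȳ_str) = Σₕ Wₕ²(1 − fₕ)sₕ²/nₕ with Wₕ = Nₕ/N, N = 34124.
North: Wₕ = 0.19833548; term = 0.19833548²·(1 − 0.23995272)·3710/1624 = 0.068301356.
Central: Wₕ = 0.35681632; term = 0.35681632²·(1 − 0.11177727)·12300/1361 = 1.0220174.
East: Wₕ = 0.44484820; term = 0.44484820²·(1 − 0.21870883)·15430/3320 = 0.71856231.
Sum = 1.8088811.
SE = √(1.8088811) = 1.3449.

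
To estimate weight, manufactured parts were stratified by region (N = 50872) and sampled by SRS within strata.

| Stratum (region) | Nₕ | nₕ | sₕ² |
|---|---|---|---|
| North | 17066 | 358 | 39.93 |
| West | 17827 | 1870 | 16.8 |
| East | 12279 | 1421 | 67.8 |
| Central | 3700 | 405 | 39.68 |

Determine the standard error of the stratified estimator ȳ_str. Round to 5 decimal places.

Var(ȳ_str) = Σₕ Wₕ²(1 − fₕ)sₕ²/nₕ with Wₕ = Nₕ/N, N = 50872.
North: Wₕ = 0.33546941; term = 0.33546941²·(1 − 0.02097738)·39.93/358 = 0.012288953.
West: Wₕ = 0.35042853; term = 0.35042853²·(1 − 0.10489707)·16.8/1870 = 9.8750559 × 10^-4.
East: Wₕ = 0.24137050; term = 0.24137050²·(1 − 0.11572604)·67.8/1421 = 0.0024580507.
Central: Wₕ = 0.07273156; term = 0.07273156²·(1 − 0.10945946)·39.68/405 = 4.6154724 × 10^-4.
Sum = 0.016196057.
SE = √(0.016196057) = 0.12726.

0.12726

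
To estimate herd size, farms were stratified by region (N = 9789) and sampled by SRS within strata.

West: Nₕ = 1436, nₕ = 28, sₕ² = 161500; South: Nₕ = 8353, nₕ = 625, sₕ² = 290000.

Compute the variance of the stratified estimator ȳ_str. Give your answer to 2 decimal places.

Var(ȳ_str) = Σₕ Wₕ²(1 − fₕ)sₕ²/nₕ with Wₕ = Nₕ/N, N = 9789.
West: Wₕ = 0.14669527; term = 0.14669527²·(1 − 0.01949861)·161500/28 = 121.70122.
South: Wₕ = 0.85330473; term = 0.85330473²·(1 − 0.07482342)·290000/625 = 312.57261.
Sum = 434.27383.

434.27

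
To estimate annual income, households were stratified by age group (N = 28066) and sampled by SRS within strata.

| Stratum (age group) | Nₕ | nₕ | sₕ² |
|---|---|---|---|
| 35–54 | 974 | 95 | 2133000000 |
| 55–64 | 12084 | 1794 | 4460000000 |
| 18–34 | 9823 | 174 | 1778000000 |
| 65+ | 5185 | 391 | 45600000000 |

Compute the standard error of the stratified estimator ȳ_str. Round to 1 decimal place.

Var(ȳ_str) = Σₕ Wₕ²(1 − fₕ)sₕ²/nₕ with Wₕ = Nₕ/N, N = 28066.
35–54: Wₕ = 0.03470391; term = 0.03470391²·(1 − 0.09753593)·2133000000/95 = 24403.608.
55–64: Wₕ = 0.43055655; term = 0.43055655²·(1 − 0.14846077)·4460000000/1794 = 392443.8.
18–34: Wₕ = 0.34999644; term = 0.34999644²·(1 − 0.01771353)·1778000000/174 = 1.2295549 × 10^6.
65+: Wₕ = 0.18474311; term = 0.18474311²·(1 − 0.07540984)·45600000000/391 = 3.6802204 × 10^6.
Sum = 5.3266227 × 10^6.
SE = √(5.3266227 × 10^6) = 2307.9.

2307.9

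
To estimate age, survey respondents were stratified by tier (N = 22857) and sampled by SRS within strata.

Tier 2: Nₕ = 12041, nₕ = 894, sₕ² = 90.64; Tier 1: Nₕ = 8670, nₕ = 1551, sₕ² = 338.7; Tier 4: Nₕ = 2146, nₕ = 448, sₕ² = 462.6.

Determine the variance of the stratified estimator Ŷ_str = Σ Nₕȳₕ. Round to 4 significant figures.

3.085 × 10^7

Var(Ŷ_str) = Σₕ Nₕ²(1 − fₕ)sₕ²/nₕ.
Tier 2: 12041²·(1 − 894/12041)·90.64/894 = 1.3608271 × 10^7.
Tier 1: 8670²·(1 − 1551/8670)·338.7/1551 = 1.3478498 × 10^7.
Tier 4: 2146²·(1 − 448/2146)·462.6/448 = 3.7626604 × 10^6.
Sum = 3.0849429 × 10^7.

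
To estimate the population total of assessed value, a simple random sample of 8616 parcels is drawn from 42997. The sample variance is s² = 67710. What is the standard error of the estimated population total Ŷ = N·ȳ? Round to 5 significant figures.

107780

Var(Ŷ) = N²·Var(ȳ) = N²·(1 − n/N)·s²/n.
f = 8616/42997 = 0.20038607; Var(ȳ) = 0.79961393·67710/8616 = 6.2838741.
Var(Ŷ) = 42997² · 6.2838741 = 1.1617262 × 10^10.
SE(Ŷ) = √(1.1617262 × 10^10) = 107780.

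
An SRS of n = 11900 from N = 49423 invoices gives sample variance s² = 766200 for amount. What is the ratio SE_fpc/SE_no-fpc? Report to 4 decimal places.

f = n/N = 11900/49423 = 0.24077858.
SE_no-fpc = √(s²/n) = 8.0241233; SE_fpc = √((1−f)s²/n) = 6.9916844.
Ratio = √(1−f) = 0.87133313.

0.8713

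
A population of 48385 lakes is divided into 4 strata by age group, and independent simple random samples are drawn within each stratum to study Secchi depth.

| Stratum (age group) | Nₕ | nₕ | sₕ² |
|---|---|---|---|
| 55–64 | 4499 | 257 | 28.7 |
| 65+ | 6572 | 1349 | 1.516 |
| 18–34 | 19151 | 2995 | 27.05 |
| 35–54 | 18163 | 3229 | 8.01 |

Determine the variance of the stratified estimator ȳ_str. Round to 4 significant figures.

Var(ȳ_str) = Σₕ Wₕ²(1 − fₕ)sₕ²/nₕ with Wₕ = Nₕ/N, N = 48385.
55–64: Wₕ = 0.09298336; term = 0.09298336²·(1 − 0.05712381)·28.7/257 = 9.1036162 × 10^-4.
65+: Wₕ = 0.13582722; term = 0.13582722²·(1 − 0.20526476)·1.516/1349 = 1.6477197 × 10^-5.
18–34: Wₕ = 0.39580448; term = 0.39580448²·(1 − 0.15638870)·27.05/2995 = 0.0011936424.
35–54: Wₕ = 0.37538493; term = 0.37538493²·(1 − 0.17777900)·8.01/3229 = 2.874132 × 10^-4.
Sum = 0.0024078944.

0.002408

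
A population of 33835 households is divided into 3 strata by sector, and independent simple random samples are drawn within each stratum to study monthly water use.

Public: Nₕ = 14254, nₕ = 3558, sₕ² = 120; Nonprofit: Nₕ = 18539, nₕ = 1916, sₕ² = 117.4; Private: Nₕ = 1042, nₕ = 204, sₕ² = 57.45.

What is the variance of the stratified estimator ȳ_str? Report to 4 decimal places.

Var(ȳ_str) = Σₕ Wₕ²(1 − fₕ)sₕ²/nₕ with Wₕ = Nₕ/N, N = 33835.
Public: Wₕ = 0.42127974; term = 0.42127974²·(1 − 0.24961414)·120/3558 = 0.0044916002.
Nonprofit: Wₕ = 0.54792375; term = 0.54792375²·(1 − 0.10334970)·117.4/1916 = 0.016494378.
Private: Wₕ = 0.03079651; term = 0.03079651²·(1 − 0.19577735)·57.45/204 = 2.1480246 × 10^-4.
Sum = 0.021200781.

0.0212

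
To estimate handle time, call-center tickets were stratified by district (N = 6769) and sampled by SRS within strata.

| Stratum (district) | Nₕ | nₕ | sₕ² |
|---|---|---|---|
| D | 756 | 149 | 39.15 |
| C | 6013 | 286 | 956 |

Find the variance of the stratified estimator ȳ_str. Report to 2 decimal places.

Var(ȳ_str) = Σₕ Wₕ²(1 − fₕ)sₕ²/nₕ with Wₕ = Nₕ/N, N = 6769.
D: Wₕ = 0.11168563; term = 0.11168563²·(1 − 0.19708995)·39.15/149 = 0.0026315217.
C: Wₕ = 0.88831437; term = 0.88831437²·(1 − 0.04756361)·956/286 = 2.5122405.
Sum = 2.514872.

2.51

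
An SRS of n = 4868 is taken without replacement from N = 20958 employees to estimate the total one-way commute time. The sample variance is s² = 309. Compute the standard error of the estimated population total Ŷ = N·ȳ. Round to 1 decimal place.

Var(Ŷ) = N²·Var(ȳ) = N²·(1 − n/N)·s²/n.
f = 4868/20958 = 0.23227407; Var(ȳ) = 0.76772593·309/4868 = 0.048731987.
Var(Ŷ) = 20958² · 0.048731987 = 2.1404929 × 10^7.
SE(Ŷ) = √(2.1404929 × 10^7) = 4626.5.

4626.5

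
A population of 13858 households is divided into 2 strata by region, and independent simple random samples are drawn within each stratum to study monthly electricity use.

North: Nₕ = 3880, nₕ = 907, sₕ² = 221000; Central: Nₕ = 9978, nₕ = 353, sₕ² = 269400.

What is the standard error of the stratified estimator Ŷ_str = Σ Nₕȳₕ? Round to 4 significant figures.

Var(Ŷ_str) = Σₕ Nₕ²(1 − fₕ)sₕ²/nₕ.
North: 3880²·(1 − 907/3880)·221000/907 = 2.8106814 × 10^9.
Central: 9978²·(1 − 353/9978)·269400/353 = 7.3293781 × 10^10.
Sum = 7.6104462 × 10^10.
SE = √(7.6104462 × 10^10) = 275900.

275900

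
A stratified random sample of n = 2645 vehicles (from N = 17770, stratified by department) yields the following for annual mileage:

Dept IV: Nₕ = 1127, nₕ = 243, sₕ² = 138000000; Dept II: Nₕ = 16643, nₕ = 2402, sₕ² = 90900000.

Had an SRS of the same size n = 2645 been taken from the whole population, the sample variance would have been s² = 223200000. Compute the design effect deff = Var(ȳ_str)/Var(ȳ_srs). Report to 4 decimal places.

Var(ȳ_str) = Σ Wₕ²(1−fₕ)sₕ²/nₕ with Wₕ = Nₕ/17770:
  Dept IV: (1127/17770)²·(1−243/1127)·138000000/243 = 1791.7365
  Dept II: (16643/17770)²·(1−2402/16643)·90900000/2402 = 28404.564
  → Var(ȳ_str) = 30196.301.
Var(ȳ_srs) = (1 − 2645/17770)·223200000/2645 = 71825.138.
deff = 30196.301 / 71825.138 = 0.4204.

0.4204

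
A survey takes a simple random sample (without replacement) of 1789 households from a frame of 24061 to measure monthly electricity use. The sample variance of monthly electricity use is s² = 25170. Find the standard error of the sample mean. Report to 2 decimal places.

Under SRS without replacement, Var(ȳ) = (1 − f)·s²/n with f = n/N = 1789/24061 = 0.07435269.
Var(ȳ) = (1 − 0.07435269)·25170/1789 = 0.92564731·14.069312 = 13.023221.
SE(ȳ) = √(13.023221) = 3.61.

3.61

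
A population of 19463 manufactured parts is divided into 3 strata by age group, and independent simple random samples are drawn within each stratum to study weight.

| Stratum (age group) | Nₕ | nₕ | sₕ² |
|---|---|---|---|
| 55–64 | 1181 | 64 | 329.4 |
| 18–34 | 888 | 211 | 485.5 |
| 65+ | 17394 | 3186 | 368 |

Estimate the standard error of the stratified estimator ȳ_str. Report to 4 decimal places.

Var(ȳ_str) = Σₕ Wₕ²(1 − fₕ)sₕ²/nₕ with Wₕ = Nₕ/N, N = 19463.
55–64: Wₕ = 0.06067924; term = 0.06067924²·(1 − 0.05419136)·329.4/64 = 0.017923678.
18–34: Wₕ = 0.04562503; term = 0.04562503²·(1 − 0.23761261)·485.5/211 = 0.0036516475.
65+: Wₕ = 0.89369573; term = 0.89369573²·(1 − 0.18316661)·368/3186 = 0.07535549.
Sum = 0.096930816.
SE = √(0.096930816) = 0.3113.

0.3113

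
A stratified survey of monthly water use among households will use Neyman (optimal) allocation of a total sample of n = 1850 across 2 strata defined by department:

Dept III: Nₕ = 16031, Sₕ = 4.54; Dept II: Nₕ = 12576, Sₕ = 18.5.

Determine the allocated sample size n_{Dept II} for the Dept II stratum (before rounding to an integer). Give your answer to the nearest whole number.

Neyman allocation: nₕ = n·NₕSₕ / Σⱼ NⱼSⱼ.
Σ NⱼSⱼ = 16031·4.54 + 12576·18.5 = 305436.74.
n_{Dept II} = 1850·12576·18.5 / 305436.74 = 1409.

1409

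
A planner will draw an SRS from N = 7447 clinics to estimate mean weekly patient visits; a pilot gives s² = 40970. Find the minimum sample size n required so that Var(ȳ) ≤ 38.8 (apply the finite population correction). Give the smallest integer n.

925

Without fpc, n₀ = s²/D = 40970/38.8 = 1055.9278.
With fpc, (1 − n/N)·s²/n ≤ D requires n ≥ n₀/(1 + n₀/N) = 1055.9278/(1 + 1055.9278/7447) = 924.7984.
Rounding up, n = 925.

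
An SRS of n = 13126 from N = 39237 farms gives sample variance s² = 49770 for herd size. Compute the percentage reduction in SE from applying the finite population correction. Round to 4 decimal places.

f = n/N = 13126/39237 = 0.33453118.
SE_no-fpc = √(s²/n) = 1.9472317; SE_fpc = √((1−f)s²/n) = 1.588479.
Ratio = √(1−f) = 0.81576272. Reduction = 100·(1 − 0.81576272) = 18.4237%.

18.4237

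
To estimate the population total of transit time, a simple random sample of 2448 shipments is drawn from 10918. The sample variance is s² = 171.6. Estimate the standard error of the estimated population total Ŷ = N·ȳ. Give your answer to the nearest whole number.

Var(Ŷ) = N²·Var(ȳ) = N²·(1 − n/N)·s²/n.
f = 2448/10918 = 0.22421689; Var(ȳ) = 0.77578311·171.6/2448 = 0.054380875.
Var(Ŷ) = 10918² · 0.054380875 = 6.4823484 × 10^6.
SE(Ŷ) = √(6.4823484 × 10^6) = 2546.

2546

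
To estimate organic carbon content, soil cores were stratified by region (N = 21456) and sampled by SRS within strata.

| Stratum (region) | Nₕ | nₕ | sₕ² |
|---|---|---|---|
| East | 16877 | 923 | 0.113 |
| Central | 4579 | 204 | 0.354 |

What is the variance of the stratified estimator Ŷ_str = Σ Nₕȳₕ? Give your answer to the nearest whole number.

67727

Var(Ŷ_str) = Σₕ Nₕ²(1 − fₕ)sₕ²/nₕ.
East: 16877²·(1 − 923/16877)·0.113/923 = 32964.127.
Central: 4579²·(1 − 204/4579)·0.354/204 = 34763.364.
Sum = 67727.491.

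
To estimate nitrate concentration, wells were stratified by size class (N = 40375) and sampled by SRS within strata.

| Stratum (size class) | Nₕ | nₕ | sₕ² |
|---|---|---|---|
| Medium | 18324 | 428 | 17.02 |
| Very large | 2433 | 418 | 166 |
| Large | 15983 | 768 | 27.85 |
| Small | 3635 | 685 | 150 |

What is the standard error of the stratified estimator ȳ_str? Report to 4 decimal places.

0.1267

Var(ȳ_str) = Σₕ Wₕ²(1 − fₕ)sₕ²/nₕ with Wₕ = Nₕ/N, N = 40375.
Medium: Wₕ = 0.45384520; term = 0.45384520²·(1 − 0.02335735)·17.02/428 = 0.007999576.
Very large: Wₕ = 0.06026006; term = 0.06026006²·(1 − 0.17180436)·166/418 = 0.0011943288.
Large: Wₕ = 0.39586378; term = 0.39586378²·(1 − 0.04805105)·27.85/768 = 0.00540965.
Small: Wₕ = 0.09003096; term = 0.09003096²·(1 − 0.18844567)·150/685 = 0.0014404628.
Sum = 0.016044018.
SE = √(0.016044018) = 0.1267.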